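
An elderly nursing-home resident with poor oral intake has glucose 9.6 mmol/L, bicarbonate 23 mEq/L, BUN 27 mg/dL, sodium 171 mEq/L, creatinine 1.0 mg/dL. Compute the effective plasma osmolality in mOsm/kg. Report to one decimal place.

351.6 mOsm/kg

Effective osmolality excludes urea (freely permeant across cell membranes):
2·Na + glucose
= 2·171 + 9.6
= 342 + 9.6
= 351.6 mOsm/kg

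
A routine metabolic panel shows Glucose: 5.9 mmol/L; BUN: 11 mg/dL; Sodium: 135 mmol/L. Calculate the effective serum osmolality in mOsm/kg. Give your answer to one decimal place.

275.9 mOsm/kg

Effective osmolality excludes urea (freely permeant across cell membranes):
2·Na + glucose
= 2·135 + 5.9
= 270 + 5.9
= 275.9 mOsm/kg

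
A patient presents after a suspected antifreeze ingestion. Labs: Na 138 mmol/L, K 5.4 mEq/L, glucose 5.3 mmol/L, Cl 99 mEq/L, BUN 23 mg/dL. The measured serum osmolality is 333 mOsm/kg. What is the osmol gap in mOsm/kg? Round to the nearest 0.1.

Calculated osmolality = 2·Na + glucose + BUN/2.8
= 2·138 + 5.3 + 23/2.8
= 276 + 5.30 + 8.21
= 289.51 mOsm/kg ≈ 289.5 mOsm/kg
Osmolar gap = measured − calculated = 333 − 289.5 = 43.5 mOsm/kg

43.5 mOsm/kg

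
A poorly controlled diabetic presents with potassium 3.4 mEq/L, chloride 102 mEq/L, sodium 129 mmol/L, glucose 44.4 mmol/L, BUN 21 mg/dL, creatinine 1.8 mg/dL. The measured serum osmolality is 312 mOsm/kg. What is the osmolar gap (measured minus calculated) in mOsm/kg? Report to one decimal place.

2.1 mOsm/kg

Calculated osmolality = 2·Na + glucose + BUN/2.8
= 2·129 + 44.4 + 21/2.8
= 258 + 44.40 + 7.50
= 309.9 mOsm/kg ≈ 309.9 mOsm/kg
Osmolar gap = measured − calculated = 312 − 309.9 = 2.1 mOsm/kg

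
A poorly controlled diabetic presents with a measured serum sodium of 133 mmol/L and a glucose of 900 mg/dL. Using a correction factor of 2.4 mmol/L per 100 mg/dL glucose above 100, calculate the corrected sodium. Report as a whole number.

152 mmol/L

Corrected Na = measured Na + 2.4 · (glucose − 100)/100
= 133 + 2.4 · (900 − 100)/100
= 133 + 19.2
= 152.2 mmol/L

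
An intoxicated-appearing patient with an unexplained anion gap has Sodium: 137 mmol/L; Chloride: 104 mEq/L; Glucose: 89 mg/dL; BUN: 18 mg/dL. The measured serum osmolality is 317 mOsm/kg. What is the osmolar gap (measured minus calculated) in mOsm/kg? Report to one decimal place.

Calculated osmolality = 2·Na + glucose/18 + BUN/2.8
= 2·137 + 89/18 + 18/2.8
= 274 + 4.94 + 6.43
= 285.37 mOsm/kg ≈ 285.4 mOsm/kg
Osmolar gap = measured − calculated = 317 − 285.4 = 31.6 mOsm/kg

31.6 mOsm/kg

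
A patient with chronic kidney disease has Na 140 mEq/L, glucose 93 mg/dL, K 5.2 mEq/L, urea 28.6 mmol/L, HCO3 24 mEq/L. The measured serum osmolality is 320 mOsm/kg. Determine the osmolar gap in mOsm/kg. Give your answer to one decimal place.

6.2 mOsm/kg

Calculated osmolality = 2·Na + glucose/18 + urea
= 2·140 + 93/18 + 28.6
= 280 + 5.17 + 28.60
= 313.77 mOsm/kg ≈ 313.8 mOsm/kg
Osmolar gap = measured − calculated = 320 − 313.8 = 6.2 mOsm/kg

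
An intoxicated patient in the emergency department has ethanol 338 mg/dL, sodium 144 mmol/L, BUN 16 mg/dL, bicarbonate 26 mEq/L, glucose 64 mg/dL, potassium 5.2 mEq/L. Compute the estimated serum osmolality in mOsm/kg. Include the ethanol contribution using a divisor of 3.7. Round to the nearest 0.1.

388.6 mOsm/kg

Calculated osmolality = 2·Na + glucose/18 + BUN/2.8 + ethanol/3.7
= 2·144 + 64/18 + 16/2.8 + 338/3.7
= 288 + 3.56 + 5.71 + 91.35
= 388.62 mOsm/kg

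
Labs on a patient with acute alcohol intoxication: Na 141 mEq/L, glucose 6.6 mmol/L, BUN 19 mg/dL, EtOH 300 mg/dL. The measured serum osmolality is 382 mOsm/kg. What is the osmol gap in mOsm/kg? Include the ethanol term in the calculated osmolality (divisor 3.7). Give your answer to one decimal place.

5.5 mOsm/kg

Calculated osmolality = 2·Na + glucose + BUN/2.8 + ethanol/3.7
= 2·141 + 6.6 + 19/2.8 + 300/3.7
= 282 + 6.60 + 6.79 + 81.08
= 376.47 mOsm/kg ≈ 376.5 mOsm/kg
Osmolar gap = measured − calculated = 382 − 376.5 = 5.5 mOsm/kg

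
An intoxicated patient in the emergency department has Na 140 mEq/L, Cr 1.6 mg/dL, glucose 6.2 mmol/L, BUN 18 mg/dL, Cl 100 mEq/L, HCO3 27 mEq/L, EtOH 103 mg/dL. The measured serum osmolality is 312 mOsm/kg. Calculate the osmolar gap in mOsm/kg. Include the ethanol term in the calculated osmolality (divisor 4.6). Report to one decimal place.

Calculated osmolality = 2·Na + glucose + BUN/2.8 + ethanol/4.6
= 2·140 + 6.2 + 18/2.8 + 103/4.6
= 280 + 6.20 + 6.43 + 22.39
= 315.02 mOsm/kg ≈ 315.0 mOsm/kg
Osmolar gap = measured − calculated = 312 − 315.0 = -3.0 mOsm/kg

-3.0 mOsm/kg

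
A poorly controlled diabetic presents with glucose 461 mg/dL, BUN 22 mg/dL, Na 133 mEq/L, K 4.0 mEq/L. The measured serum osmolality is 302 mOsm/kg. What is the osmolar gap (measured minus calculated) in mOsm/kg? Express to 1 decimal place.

Calculated osmolality = 2·Na + glucose/18 + BUN/2.8
= 2·133 + 461/18 + 22/2.8
= 266 + 25.61 + 7.86
= 299.47 mOsm/kg ≈ 299.5 mOsm/kg
Osmolar gap = measured − calculated = 302 − 299.5 = 2.5 mOsm/kg

2.5 mOsm/kg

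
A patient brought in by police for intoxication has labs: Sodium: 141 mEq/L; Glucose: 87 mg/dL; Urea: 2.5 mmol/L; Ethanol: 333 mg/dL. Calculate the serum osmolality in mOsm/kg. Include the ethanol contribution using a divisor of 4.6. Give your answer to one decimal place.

Calculated osmolality = 2·Na + glucose/18 + urea + ethanol/4.6
= 2·141 + 87/18 + 2.5 + 333/4.6
= 282 + 4.83 + 2.50 + 72.39
= 361.72 mOsm/kg

361.7 mOsm/kg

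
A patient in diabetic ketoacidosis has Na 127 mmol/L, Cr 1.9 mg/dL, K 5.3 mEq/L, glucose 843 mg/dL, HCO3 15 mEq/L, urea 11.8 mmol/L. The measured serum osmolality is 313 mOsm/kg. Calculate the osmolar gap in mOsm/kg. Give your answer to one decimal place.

Calculated osmolality = 2·Na + glucose/18 + urea
= 2·127 + 843/18 + 11.8
= 254 + 46.83 + 11.80
= 312.63 mOsm/kg ≈ 312.6 mOsm/kg
Osmolar gap = measured − calculated = 313 − 312.6 = 0.4 mOsm/kg

0.4 mOsm/kg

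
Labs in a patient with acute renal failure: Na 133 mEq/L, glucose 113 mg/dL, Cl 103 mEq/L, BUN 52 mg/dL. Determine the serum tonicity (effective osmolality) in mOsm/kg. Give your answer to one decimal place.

Effective osmolality excludes urea (freely permeant across cell membranes):
2·Na + glucose/18
= 2·133 + 113/18
= 266 + 6.28
= 272.28 mOsm/kg

272.3 mOsm/kg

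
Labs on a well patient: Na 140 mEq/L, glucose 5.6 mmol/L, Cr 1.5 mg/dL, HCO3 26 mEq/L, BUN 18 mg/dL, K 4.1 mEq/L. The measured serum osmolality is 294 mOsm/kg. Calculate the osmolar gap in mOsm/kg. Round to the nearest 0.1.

Calculated osmolality = 2·Na + glucose + BUN/2.8
= 2·140 + 5.6 + 18/2.8
= 280 + 5.60 + 6.43
= 292.03 mOsm/kg ≈ 292.0 mOsm/kg
Osmolar gap = measured − calculated = 294 − 292.0 = 2.0 mOsm/kg

2.0 mOsm/kg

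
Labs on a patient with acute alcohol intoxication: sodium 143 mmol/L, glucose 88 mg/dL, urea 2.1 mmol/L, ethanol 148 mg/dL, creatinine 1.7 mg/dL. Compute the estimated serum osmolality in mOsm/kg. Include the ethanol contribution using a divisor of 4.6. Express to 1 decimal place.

325.2 mOsm/kg

Calculated osmolality = 2·Na + glucose/18 + urea + ethanol/4.6
= 2·143 + 88/18 + 2.1 + 148/4.6
= 286 + 4.89 + 2.10 + 32.17
= 325.16 mOsm/kg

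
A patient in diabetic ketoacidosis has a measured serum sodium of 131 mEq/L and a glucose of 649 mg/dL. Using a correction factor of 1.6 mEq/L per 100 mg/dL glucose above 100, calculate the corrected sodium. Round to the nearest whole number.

140 mEq/L

Corrected Na = measured Na + 1.6 · (glucose − 100)/100
= 131 + 1.6 · (649 − 100)/100
= 131 + 8.8
= 139.8 mEq/L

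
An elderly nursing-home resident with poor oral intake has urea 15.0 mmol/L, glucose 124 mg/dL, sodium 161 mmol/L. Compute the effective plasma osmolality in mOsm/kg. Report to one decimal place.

328.9 mOsm/kg

Effective osmolality excludes urea (freely permeant across cell membranes):
2·Na + glucose/18
= 2·161 + 124/18
= 322 + 6.89
= 328.89 mOsm/kg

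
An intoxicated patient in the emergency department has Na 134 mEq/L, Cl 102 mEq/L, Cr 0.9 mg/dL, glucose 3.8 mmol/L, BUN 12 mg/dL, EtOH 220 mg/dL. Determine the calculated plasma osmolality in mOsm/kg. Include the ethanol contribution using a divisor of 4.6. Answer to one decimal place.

323.9 mOsm/kg

Calculated osmolality = 2·Na + glucose + BUN/2.8 + ethanol/4.6
= 2·134 + 3.8 + 12/2.8 + 220/4.6
= 268 + 3.80 + 4.29 + 47.83
= 323.92 mOsm/kg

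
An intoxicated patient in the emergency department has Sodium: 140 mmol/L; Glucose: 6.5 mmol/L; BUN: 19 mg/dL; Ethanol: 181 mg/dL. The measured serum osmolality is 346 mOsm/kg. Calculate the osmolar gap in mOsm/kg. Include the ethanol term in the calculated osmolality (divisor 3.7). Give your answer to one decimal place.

3.8 mOsm/kg

Calculated osmolality = 2·Na + glucose + BUN/2.8 + ethanol/3.7
= 2·140 + 6.5 + 19/2.8 + 181/3.7
= 280 + 6.50 + 6.79 + 48.92
= 342.21 mOsm/kg ≈ 342.2 mOsm/kg
Osmolar gap = measured − calculated = 346 − 342.2 = 3.8 mOsm/kg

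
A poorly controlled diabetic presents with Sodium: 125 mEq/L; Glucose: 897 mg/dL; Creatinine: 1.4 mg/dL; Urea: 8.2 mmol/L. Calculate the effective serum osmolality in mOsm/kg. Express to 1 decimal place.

299.8 mOsm/kg

Effective osmolality excludes urea (freely permeant across cell membranes):
2·Na + glucose/18
= 2·125 + 897/18
= 250 + 49.83
= 299.83 mOsm/kg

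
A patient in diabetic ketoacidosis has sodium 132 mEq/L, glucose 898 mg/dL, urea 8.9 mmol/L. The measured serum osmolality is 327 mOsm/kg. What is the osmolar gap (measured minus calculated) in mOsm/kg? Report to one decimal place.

Calculated osmolality = 2·Na + glucose/18 + urea
= 2·132 + 898/18 + 8.9
= 264 + 49.89 + 8.90
= 322.79 mOsm/kg ≈ 322.8 mOsm/kg
Osmolar gap = measured − calculated = 327 − 322.8 = 4.2 mOsm/kg

4.2 mOsm/kg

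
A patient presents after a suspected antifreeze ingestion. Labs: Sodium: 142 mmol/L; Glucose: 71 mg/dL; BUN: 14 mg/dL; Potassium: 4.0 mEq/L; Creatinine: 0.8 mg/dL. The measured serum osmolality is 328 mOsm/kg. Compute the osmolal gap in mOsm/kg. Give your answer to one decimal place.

35.1 mOsm/kg

Calculated osmolality = 2·Na + glucose/18 + BUN/2.8
= 2·142 + 71/18 + 14/2.8
= 284 + 3.94 + 5
= 292.94 mOsm/kg ≈ 292.9 mOsm/kg
Osmolar gap = measured − calculated = 328 − 292.9 = 35.1 mOsm/kg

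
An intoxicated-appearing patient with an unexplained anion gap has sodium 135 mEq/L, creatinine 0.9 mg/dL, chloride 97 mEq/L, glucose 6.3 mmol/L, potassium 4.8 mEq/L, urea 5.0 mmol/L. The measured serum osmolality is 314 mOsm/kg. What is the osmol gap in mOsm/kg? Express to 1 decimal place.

32.7 mOsm/kg

Calculated osmolality = 2·Na + glucose + urea
= 2·135 + 6.3 + 5
= 270 + 6.30 + 5
= 281.3 mOsm/kg ≈ 281.3 mOsm/kg
Osmolar gap = measured − calculated = 314 − 281.3 = 32.7 mOsm/kg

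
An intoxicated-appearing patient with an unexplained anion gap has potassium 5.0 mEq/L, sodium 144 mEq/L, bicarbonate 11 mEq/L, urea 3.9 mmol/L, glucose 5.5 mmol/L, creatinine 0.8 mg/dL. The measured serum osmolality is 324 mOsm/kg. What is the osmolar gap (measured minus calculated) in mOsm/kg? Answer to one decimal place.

26.6 mOsm/kg

Calculated osmolality = 2·Na + glucose + urea
= 2·144 + 5.5 + 3.9
= 288 + 5.50 + 3.90
= 297.4 mOsm/kg ≈ 297.4 mOsm/kg
Osmolar gap = measured − calculated = 324 − 297.4 = 26.6 mOsm/kg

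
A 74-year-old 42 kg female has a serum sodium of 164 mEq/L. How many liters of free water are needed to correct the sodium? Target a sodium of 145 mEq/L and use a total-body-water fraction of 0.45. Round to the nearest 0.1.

2.5 L

TBW = 0.45 · 42 = 18.9 L
Free water deficit = TBW · (Na/145 − 1)
= 18.9 · (164/145 − 1)
= 18.9 · 0.131
= 2.48 L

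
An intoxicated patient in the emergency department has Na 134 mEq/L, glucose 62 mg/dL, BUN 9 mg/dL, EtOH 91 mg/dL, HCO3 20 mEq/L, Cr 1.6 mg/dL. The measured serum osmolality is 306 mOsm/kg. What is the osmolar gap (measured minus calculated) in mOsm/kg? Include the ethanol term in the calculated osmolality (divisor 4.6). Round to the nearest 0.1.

Calculated osmolality = 2·Na + glucose/18 + BUN/2.8 + ethanol/4.6
= 2·134 + 62/18 + 9/2.8 + 91/4.6
= 268 + 3.44 + 3.21 + 19.78
= 294.43 mOsm/kg ≈ 294.4 mOsm/kg
Osmolar gap = measured − calculated = 306 − 294.4 = 11.6 mOsm/kg

11.6 mOsm/kg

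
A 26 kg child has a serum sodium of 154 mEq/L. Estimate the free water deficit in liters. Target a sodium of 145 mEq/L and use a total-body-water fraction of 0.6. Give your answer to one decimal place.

1.0 L

TBW = 0.6 · 26 = 15.6 L
Free water deficit = TBW · (Na/145 − 1)
= 15.6 · (154/145 − 1)
= 15.6 · 0.0621
= 0.97 L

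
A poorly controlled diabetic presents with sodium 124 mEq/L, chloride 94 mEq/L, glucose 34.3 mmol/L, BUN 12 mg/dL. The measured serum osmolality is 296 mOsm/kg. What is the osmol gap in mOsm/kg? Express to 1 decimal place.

9.4 mOsm/kg

Calculated osmolality = 2·Na + glucose + BUN/2.8
= 2·124 + 34.3 + 12/2.8
= 248 + 34.30 + 4.29
= 286.59 mOsm/kg ≈ 286.6 mOsm/kg
Osmolar gap = measured − calculated = 296 − 286.6 = 9.4 mOsm/kg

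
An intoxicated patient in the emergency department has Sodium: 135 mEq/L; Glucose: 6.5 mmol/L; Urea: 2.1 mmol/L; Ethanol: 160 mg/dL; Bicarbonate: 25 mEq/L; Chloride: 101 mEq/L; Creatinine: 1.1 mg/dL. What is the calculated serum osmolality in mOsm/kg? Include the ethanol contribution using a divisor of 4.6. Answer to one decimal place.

313.4 mOsm/kg

Calculated osmolality = 2·Na + glucose + urea + ethanol/4.6
= 2·135 + 6.5 + 2.1 + 160/4.6
= 270 + 6.50 + 2.10 + 34.78
= 313.38 mOsm/kg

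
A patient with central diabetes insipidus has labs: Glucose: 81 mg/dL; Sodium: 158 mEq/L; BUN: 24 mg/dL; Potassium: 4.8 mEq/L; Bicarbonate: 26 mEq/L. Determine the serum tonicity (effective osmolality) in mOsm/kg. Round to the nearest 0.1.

320.5 mOsm/kg

Effective osmolality excludes urea (freely permeant across cell membranes):
2·Na + glucose/18
= 2·158 + 81/18
= 316 + 4.5
= 320.5 mOsm/kg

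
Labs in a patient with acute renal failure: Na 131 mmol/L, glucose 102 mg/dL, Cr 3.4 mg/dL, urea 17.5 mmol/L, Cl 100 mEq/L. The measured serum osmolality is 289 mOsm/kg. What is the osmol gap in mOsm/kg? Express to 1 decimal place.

Calculated osmolality = 2·Na + glucose/18 + urea
= 2·131 + 102/18 + 17.5
= 262 + 5.67 + 17.50
= 285.17 mOsm/kg ≈ 285.2 mOsm/kg
Osmolar gap = measured − calculated = 289 − 285.2 = 3.8 mOsm/kg

3.8 mOsm/kg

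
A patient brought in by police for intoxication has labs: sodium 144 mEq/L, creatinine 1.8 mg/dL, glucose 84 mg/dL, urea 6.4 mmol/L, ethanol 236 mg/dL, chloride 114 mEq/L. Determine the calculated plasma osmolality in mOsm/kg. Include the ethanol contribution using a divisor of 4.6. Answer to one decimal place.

Calculated osmolality = 2·Na + glucose/18 + urea + ethanol/4.6
= 2·144 + 84/18 + 6.4 + 236/4.6
= 288 + 4.67 + 6.40 + 51.30
= 350.37 mOsm/kg

350.4 mOsm/kg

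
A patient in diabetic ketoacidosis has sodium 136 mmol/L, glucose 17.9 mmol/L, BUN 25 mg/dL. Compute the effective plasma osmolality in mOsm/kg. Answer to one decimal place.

289.9 mOsm/kg

Effective osmolality excludes urea (freely permeant across cell membranes):
2·Na + glucose
= 2·136 + 17.9
= 272 + 17.9
= 289.9 mOsm/kg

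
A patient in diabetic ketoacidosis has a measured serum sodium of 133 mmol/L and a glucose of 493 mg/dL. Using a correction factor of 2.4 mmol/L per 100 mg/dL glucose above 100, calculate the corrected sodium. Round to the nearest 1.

Corrected Na = measured Na + 2.4 · (glucose − 100)/100
= 133 + 2.4 · (493 − 100)/100
= 133 + 9.4
= 142.4 mmol/L

142 mmol/L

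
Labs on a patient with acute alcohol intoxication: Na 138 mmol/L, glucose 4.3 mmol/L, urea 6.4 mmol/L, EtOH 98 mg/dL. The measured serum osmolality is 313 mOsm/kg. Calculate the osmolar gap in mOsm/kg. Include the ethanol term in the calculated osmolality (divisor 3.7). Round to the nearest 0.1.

Calculated osmolality = 2·Na + glucose + urea + ethanol/3.7
= 2·138 + 4.3 + 6.4 + 98/3.7
= 276 + 4.30 + 6.40 + 26.49
= 313.19 mOsm/kg ≈ 313.2 mOsm/kg
Osmolar gap = measured − calculated = 313 − 313.2 = -0.2 mOsm/kg

-0.2 mOsm/kg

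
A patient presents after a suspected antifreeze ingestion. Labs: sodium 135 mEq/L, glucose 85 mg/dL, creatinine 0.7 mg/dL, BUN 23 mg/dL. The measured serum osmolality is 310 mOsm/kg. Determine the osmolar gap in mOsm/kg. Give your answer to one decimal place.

27.1 mOsm/kg

Calculated osmolality = 2·Na + glucose/18 + BUN/2.8
= 2·135 + 85/18 + 23/2.8
= 270 + 4.72 + 8.21
= 282.93 mOsm/kg ≈ 282.9 mOsm/kg
Osmolar gap = measured − calculated = 310 − 282.9 = 27.1 mOsm/kg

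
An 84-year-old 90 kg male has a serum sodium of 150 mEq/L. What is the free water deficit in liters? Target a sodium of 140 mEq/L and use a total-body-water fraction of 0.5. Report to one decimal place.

3.2 L

TBW = 0.5 · 90 = 45 L
Free water deficit = TBW · (Na/140 − 1)
= 45 · (150/140 − 1)
= 45 · 0.0714
= 3.21 L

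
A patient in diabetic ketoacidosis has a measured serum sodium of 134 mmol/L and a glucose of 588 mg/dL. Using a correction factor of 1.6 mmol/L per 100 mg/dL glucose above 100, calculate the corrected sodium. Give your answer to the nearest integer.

Corrected Na = measured Na + 1.6 · (glucose − 100)/100
= 134 + 1.6 · (588 − 100)/100
= 134 + 7.8
= 141.8 mmol/L

142 mmol/L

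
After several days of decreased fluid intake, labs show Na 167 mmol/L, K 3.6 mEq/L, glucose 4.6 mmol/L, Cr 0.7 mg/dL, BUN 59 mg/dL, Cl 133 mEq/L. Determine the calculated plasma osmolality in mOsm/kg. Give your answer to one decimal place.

Calculated osmolality = 2·Na + glucose + BUN/2.8
= 2·167 + 4.6 + 59/2.8
= 334 + 4.60 + 21.07
= 359.67 mOsm/kg

359.7 mOsm/kg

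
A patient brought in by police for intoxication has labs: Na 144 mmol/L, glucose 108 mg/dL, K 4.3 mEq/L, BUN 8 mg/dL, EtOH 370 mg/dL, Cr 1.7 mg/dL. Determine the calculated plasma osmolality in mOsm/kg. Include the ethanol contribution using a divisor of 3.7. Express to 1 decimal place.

Calculated osmolality = 2·Na + glucose/18 + BUN/2.8 + ethanol/3.7
= 2·144 + 108/18 + 8/2.8 + 370/3.7
= 288 + 6 + 2.86 + 100
= 396.86 mOsm/kg

396.9 mOsm/kg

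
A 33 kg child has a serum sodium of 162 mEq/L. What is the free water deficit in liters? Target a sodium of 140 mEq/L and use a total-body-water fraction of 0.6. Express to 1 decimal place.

TBW = 0.6 · 33 = 19.8 L
Free water deficit = TBW · (Na/140 − 1)
= 19.8 · (162/140 − 1)
= 19.8 · 0.1571
= 3.11 L

3.1 L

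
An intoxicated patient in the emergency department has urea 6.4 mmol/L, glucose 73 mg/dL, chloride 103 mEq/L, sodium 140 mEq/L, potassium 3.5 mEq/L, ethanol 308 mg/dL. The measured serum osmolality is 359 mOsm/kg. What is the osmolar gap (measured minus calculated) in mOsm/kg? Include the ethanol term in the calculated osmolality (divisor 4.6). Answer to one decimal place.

Calculated osmolality = 2·Na + glucose/18 + urea + ethanol/4.6
= 2·140 + 73/18 + 6.4 + 308/4.6
= 280 + 4.06 + 6.40 + 66.96
= 357.42 mOsm/kg ≈ 357.4 mOsm/kg
Osmolar gap = measured − calculated = 359 − 357.4 = 1.6 mOsm/kg

1.6 mOsm/kg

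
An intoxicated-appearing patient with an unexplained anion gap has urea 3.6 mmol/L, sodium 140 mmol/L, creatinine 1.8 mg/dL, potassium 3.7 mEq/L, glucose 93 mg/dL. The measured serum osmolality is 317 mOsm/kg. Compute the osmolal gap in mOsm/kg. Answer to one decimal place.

28.2 mOsm/kg

Calculated osmolality = 2·Na + glucose/18 + urea
= 2·140 + 93/18 + 3.6
= 280 + 5.17 + 3.60
= 288.77 mOsm/kg ≈ 288.8 mOsm/kg
Osmolar gap = measured − calculated = 317 − 288.8 = 28.2 mOsm/kg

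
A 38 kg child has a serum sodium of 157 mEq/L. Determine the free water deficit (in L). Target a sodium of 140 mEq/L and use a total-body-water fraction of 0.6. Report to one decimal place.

2.8 L

TBW = 0.6 · 38 = 22.8 L
Free water deficit = TBW · (Na/140 − 1)
= 22.8 · (157/140 − 1)
= 22.8 · 0.1214
= 2.77 L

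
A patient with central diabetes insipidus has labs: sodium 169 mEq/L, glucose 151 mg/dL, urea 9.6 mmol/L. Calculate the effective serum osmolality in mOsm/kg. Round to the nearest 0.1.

346.4 mOsm/kg

Effective osmolality excludes urea (freely permeant across cell membranes):
2·Na + glucose/18
= 2·169 + 151/18
= 338 + 8.39
= 346.39 mOsm/kg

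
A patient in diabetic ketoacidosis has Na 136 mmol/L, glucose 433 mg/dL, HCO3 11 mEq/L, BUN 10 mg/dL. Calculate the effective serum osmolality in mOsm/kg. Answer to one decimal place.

Effective osmolality excludes urea (freely permeant across cell membranes):
2·Na + glucose/18
= 2·136 + 433/18
= 272 + 24.06
= 296.06 mOsm/kg

296.1 mOsm/kg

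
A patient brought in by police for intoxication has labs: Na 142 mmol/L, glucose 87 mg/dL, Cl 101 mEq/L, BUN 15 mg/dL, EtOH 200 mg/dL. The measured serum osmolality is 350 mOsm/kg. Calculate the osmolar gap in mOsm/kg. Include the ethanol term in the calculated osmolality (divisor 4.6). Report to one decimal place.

12.3 mOsm/kg

Calculated osmolality = 2·Na + glucose/18 + BUN/2.8 + ethanol/4.6
= 2·142 + 87/18 + 15/2.8 + 200/4.6
= 284 + 4.83 + 5.36 + 43.48
= 337.67 mOsm/kg ≈ 337.7 mOsm/kg
Osmolar gap = measured − calculated = 350 − 337.7 = 12.3 mOsm/kg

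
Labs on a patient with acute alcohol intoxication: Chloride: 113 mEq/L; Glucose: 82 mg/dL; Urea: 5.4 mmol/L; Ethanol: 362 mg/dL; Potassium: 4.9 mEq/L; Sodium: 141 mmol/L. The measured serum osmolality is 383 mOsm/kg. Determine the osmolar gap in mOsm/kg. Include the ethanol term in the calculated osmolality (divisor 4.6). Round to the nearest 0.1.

Calculated osmolality = 2·Na + glucose/18 + urea + ethanol/4.6
= 2·141 + 82/18 + 5.4 + 362/4.6
= 282 + 4.56 + 5.40 + 78.70
= 370.66 mOsm/kg ≈ 370.7 mOsm/kg
Osmolar gap = measured − calculated = 383 − 370.7 = 12.3 mOsm/kg

12.3 mOsm/kg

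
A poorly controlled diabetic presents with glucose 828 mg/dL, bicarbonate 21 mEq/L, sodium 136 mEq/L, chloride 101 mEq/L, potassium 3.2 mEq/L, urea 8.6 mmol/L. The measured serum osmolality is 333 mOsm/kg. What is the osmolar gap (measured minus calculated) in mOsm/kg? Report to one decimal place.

Calculated osmolality = 2·Na + glucose/18 + urea
= 2·136 + 828/18 + 8.6
= 272 + 46 + 8.60
= 326.6 mOsm/kg ≈ 326.6 mOsm/kg
Osmolar gap = measured − calculated = 333 − 326.6 = 6.4 mOsm/kg

6.4 mOsm/kg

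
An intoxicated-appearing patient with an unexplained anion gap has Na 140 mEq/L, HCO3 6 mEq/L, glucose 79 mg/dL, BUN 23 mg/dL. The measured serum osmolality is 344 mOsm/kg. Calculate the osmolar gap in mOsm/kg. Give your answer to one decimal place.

51.4 mOsm/kg

Calculated osmolality = 2·Na + glucose/18 + BUN/2.8
= 2·140 + 79/18 + 23/2.8
= 280 + 4.39 + 8.21
= 292.6 mOsm/kg ≈ 292.6 mOsm/kg
Osmolar gap = measured − calculated = 344 − 292.6 = 51.4 mOsm/kg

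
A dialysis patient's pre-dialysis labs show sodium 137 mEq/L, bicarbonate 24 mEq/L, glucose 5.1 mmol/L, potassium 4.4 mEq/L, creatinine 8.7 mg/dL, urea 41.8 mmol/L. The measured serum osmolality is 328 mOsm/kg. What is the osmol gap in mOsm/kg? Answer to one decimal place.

Calculated osmolality = 2·Na + glucose + urea
= 2·137 + 5.1 + 41.8
= 274 + 5.10 + 41.80
= 320.9 mOsm/kg ≈ 320.9 mOsm/kg
Osmolar gap = measured − calculated = 328 − 320.9 = 7.1 mOsm/kg

7.1 mOsm/kg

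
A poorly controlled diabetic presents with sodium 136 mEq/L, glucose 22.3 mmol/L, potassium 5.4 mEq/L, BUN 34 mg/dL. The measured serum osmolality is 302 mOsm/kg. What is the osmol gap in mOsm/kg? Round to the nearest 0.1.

-4.4 mOsm/kg

Calculated osmolality = 2·Na + glucose + BUN/2.8
= 2·136 + 22.3 + 34/2.8
= 272 + 22.30 + 12.14
= 306.44 mOsm/kg ≈ 306.4 mOsm/kg
Osmolar gap = measured − calculated = 302 − 306.4 = -4.4 mOsm/kg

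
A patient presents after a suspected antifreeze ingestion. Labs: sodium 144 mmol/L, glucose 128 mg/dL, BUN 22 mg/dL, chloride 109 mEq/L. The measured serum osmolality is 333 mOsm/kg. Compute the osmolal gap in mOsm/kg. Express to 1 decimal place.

30.0 mOsm/kg

Calculated osmolality = 2·Na + glucose/18 + BUN/2.8
= 2·144 + 128/18 + 22/2.8
= 288 + 7.11 + 7.86
= 302.97 mOsm/kg ≈ 303.0 mOsm/kg
Osmolar gap = measured − calculated = 333 − 303.0 = 30.0 mOsm/kg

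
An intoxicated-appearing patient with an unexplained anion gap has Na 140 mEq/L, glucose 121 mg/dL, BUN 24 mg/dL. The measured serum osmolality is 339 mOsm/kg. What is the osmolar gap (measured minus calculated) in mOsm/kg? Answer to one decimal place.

43.7 mOsm/kg

Calculated osmolality = 2·Na + glucose/18 + BUN/2.8
= 2·140 + 121/18 + 24/2.8
= 280 + 6.72 + 8.57
= 295.29 mOsm/kg ≈ 295.3 mOsm/kg
Osmolar gap = measured − calculated = 339 − 295.3 = 43.7 mOsm/kg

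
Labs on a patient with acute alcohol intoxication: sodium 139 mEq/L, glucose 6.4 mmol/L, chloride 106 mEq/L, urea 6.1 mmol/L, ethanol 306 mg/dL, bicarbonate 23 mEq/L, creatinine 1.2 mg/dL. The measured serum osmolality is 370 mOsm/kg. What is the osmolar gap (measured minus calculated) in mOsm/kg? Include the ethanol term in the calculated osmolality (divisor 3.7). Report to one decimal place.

Calculated osmolality = 2·Na + glucose + urea + ethanol/3.7
= 2·139 + 6.4 + 6.1 + 306/3.7
= 278 + 6.40 + 6.10 + 82.70
= 373.2 mOsm/kg ≈ 373.2 mOsm/kg
Osmolar gap = measured − calculated = 370 − 373.2 = -3.2 mOsm/kg

-3.2 mOsm/kg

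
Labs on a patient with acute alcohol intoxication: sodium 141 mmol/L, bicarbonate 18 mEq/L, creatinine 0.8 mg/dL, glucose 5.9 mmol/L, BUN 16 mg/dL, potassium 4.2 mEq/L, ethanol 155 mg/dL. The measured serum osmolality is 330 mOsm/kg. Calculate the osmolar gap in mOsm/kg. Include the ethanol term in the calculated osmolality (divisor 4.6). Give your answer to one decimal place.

Calculated osmolality = 2·Na + glucose + BUN/2.8 + ethanol/4.6
= 2·141 + 5.9 + 16/2.8 + 155/4.6
= 282 + 5.90 + 5.71 + 33.70
= 327.31 mOsm/kg ≈ 327.3 mOsm/kg
Osmolar gap = measured − calculated = 330 − 327.3 = 2.7 mOsm/kg

2.7 mOsm/kg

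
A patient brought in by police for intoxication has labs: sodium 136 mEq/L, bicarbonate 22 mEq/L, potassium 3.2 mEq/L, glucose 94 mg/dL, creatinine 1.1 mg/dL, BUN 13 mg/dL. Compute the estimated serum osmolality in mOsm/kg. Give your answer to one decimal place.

Calculated osmolality = 2·Na + glucose/18 + BUN/2.8
= 2·136 + 94/18 + 13/2.8
= 272 + 5.22 + 4.64
= 281.86 mOsm/kg

281.9 mOsm/kg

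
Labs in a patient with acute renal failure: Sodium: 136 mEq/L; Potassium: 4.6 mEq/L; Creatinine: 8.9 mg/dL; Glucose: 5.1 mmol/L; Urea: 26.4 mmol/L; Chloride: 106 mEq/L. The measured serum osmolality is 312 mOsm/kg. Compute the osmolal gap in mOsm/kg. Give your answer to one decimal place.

8.5 mOsm/kg

Calculated osmolality = 2·Na + glucose + urea
= 2·136 + 5.1 + 26.4
= 272 + 5.10 + 26.40
= 303.5 mOsm/kg ≈ 303.5 mOsm/kg
Osmolar gap = measured − calculated = 312 − 303.5 = 8.5 mOsm/kg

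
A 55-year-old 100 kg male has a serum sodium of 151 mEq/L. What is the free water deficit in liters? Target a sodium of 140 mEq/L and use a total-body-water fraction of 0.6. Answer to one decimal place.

TBW = 0.6 · 100 = 60 L
Free water deficit = TBW · (Na/140 − 1)
= 60 · (151/140 − 1)
= 60 · 0.0786
= 4.72 L

4.7 L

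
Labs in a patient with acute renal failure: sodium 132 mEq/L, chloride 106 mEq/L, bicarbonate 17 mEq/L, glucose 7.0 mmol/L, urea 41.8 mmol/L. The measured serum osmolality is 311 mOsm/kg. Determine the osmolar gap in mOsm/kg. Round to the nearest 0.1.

Calculated osmolality = 2·Na + glucose + urea
= 2·132 + 7 + 41.8
= 264 + 7 + 41.80
= 312.8 mOsm/kg ≈ 312.8 mOsm/kg
Osmolar gap = measured − calculated = 311 − 312.8 = -1.8 mOsm/kg

-1.8 mOsm/kg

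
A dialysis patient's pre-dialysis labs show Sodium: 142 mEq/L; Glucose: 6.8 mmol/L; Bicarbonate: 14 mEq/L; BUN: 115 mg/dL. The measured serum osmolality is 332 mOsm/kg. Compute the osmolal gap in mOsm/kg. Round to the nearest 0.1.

0.1 mOsm/kg

Calculated osmolality = 2·Na + glucose + BUN/2.8
= 2·142 + 6.8 + 115/2.8
= 284 + 6.80 + 41.07
= 331.87 mOsm/kg ≈ 331.9 mOsm/kg
Osmolar gap = measured − calculated = 332 − 331.9 = 0.1 mOsm/kg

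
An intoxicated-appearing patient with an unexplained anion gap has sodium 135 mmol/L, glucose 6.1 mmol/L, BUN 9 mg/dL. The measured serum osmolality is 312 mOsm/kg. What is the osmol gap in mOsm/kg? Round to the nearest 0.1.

32.7 mOsm/kg

Calculated osmolality = 2·Na + glucose + BUN/2.8
= 2·135 + 6.1 + 9/2.8
= 270 + 6.10 + 3.21
= 279.31 mOsm/kg ≈ 279.3 mOsm/kg
Osmolar gap = measured − calculated = 312 − 279.3 = 32.7 mOsm/kg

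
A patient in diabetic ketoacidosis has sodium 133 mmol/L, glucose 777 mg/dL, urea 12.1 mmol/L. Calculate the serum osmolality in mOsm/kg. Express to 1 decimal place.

Calculated osmolality = 2·Na + glucose/18 + urea
= 2·133 + 777/18 + 12.1
= 266 + 43.17 + 12.10
= 321.27 mOsm/kg

321.3 mOsm/kg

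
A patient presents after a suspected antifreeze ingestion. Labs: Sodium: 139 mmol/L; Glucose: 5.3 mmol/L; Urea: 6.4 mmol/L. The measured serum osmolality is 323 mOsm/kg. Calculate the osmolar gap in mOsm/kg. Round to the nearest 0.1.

33.3 mOsm/kg

Calculated osmolality = 2·Na + glucose + urea
= 2·139 + 5.3 + 6.4
= 278 + 5.30 + 6.40
= 289.7 mOsm/kg ≈ 289.7 mOsm/kg
Osmolar gap = measured − calculated = 323 − 289.7 = 33.3 mOsm/kg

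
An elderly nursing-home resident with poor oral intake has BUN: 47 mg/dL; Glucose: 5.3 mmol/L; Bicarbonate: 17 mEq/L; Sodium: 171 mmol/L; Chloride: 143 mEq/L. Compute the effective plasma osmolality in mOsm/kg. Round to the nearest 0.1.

Effective osmolality excludes urea (freely permeant across cell membranes):
2·Na + glucose
= 2·171 + 5.3
= 342 + 5.3
= 347.3 mOsm/kg

347.3 mOsm/kg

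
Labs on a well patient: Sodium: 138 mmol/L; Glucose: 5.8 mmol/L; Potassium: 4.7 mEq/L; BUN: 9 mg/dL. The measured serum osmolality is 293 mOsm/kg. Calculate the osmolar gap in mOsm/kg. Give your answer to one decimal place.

Calculated osmolality = 2·Na + glucose + BUN/2.8
= 2·138 + 5.8 + 9/2.8
= 276 + 5.80 + 3.21
= 285.01 mOsm/kg ≈ 285.0 mOsm/kg
Osmolar gap = measured − calculated = 293 − 285.0 = 8.0 mOsm/kg

8.0 mOsm/kg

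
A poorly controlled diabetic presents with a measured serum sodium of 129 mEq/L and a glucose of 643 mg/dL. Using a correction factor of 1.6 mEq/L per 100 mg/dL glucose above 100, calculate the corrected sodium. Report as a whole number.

138 mEq/L

Corrected Na = measured Na + 1.6 · (glucose − 100)/100
= 129 + 1.6 · (643 − 100)/100
= 129 + 8.7
= 137.7 mEq/L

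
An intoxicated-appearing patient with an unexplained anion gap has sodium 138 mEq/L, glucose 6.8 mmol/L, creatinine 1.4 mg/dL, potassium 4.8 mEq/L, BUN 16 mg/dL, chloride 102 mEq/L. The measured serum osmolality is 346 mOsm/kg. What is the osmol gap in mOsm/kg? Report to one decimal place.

57.5 mOsm/kg

Calculated osmolality = 2·Na + glucose + BUN/2.8
= 2·138 + 6.8 + 16/2.8
= 276 + 6.80 + 5.71
= 288.51 mOsm/kg ≈ 288.5 mOsm/kg
Osmolar gap = measured − calculated = 346 − 288.5 = 57.5 mOsm/kg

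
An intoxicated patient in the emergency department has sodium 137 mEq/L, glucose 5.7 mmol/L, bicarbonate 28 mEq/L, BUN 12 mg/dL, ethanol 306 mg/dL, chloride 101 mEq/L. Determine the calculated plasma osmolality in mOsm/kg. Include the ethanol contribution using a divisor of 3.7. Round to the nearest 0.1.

366.7 mOsm/kg

Calculated osmolality = 2·Na + glucose + BUN/2.8 + ethanol/3.7
= 2·137 + 5.7 + 12/2.8 + 306/3.7
= 274 + 5.70 + 4.29 + 82.70
= 366.69 mOsm/kg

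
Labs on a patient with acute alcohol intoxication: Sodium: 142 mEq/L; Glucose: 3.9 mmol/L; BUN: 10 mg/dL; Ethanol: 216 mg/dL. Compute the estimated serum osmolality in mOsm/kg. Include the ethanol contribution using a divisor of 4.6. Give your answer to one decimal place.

338.4 mOsm/kg

Calculated osmolality = 2·Na + glucose + BUN/2.8 + ethanol/4.6
= 2·142 + 3.9 + 10/2.8 + 216/4.6
= 284 + 3.90 + 3.57 + 46.96
= 338.43 mOsm/kg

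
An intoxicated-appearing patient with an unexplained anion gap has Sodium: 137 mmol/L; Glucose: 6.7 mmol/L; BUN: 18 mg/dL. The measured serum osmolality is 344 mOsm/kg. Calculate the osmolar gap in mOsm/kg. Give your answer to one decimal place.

56.9 mOsm/kg

Calculated osmolality = 2·Na + glucose + BUN/2.8
= 2·137 + 6.7 + 18/2.8
= 274 + 6.70 + 6.43
= 287.13 mOsm/kg ≈ 287.1 mOsm/kg
Osmolar gap = measured − calculated = 344 − 287.1 = 56.9 mOsm/kg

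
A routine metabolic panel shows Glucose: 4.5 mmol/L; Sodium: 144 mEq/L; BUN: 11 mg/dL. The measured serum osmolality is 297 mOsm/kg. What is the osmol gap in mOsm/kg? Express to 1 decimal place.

0.6 mOsm/kg

Calculated osmolality = 2·Na + glucose + BUN/2.8
= 2·144 + 4.5 + 11/2.8
= 288 + 4.50 + 3.93
= 296.43 mOsm/kg ≈ 296.4 mOsm/kg
Osmolar gap = measured − calculated = 297 − 296.4 = 0.6 mOsm/kg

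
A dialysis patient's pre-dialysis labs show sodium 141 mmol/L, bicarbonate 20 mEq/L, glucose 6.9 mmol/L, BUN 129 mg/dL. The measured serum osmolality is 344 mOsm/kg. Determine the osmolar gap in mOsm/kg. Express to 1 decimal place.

9.0 mOsm/kg

Calculated osmolality = 2·Na + glucose + BUN/2.8
= 2·141 + 6.9 + 129/2.8
= 282 + 6.90 + 46.07
= 334.97 mOsm/kg ≈ 335.0 mOsm/kg
Osmolar gap = measured − calculated = 344 − 335.0 = 9.0 mOsm/kg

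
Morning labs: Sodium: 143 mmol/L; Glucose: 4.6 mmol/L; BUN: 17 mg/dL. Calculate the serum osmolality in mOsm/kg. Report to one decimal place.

Calculated osmolality = 2·Na + glucose + BUN/2.8
= 2·143 + 4.6 + 17/2.8
= 286 + 4.60 + 6.07
= 296.67 mOsm/kg

296.7 mOsm/kg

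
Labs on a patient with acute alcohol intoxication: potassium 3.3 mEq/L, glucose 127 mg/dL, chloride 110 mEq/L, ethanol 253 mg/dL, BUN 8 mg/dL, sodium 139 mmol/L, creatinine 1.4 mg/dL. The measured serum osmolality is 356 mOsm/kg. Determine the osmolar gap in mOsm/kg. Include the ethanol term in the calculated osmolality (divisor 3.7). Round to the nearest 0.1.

Calculated osmolality = 2·Na + glucose/18 + BUN/2.8 + ethanol/3.7
= 2·139 + 127/18 + 8/2.8 + 253/3.7
= 278 + 7.06 + 2.86 + 68.38
= 356.3 mOsm/kg ≈ 356.3 mOsm/kg
Osmolar gap = measured − calculated = 356 − 356.3 = -0.3 mOsm/kg

-0.3 mOsm/kg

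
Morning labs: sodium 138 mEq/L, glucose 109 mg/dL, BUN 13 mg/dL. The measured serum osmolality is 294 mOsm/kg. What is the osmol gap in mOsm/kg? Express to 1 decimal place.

Calculated osmolality = 2·Na + glucose/18 + BUN/2.8
= 2·138 + 109/18 + 13/2.8
= 276 + 6.06 + 4.64
= 286.7 mOsm/kg ≈ 286.7 mOsm/kg
Osmolar gap = measured − calculated = 294 − 286.7 = 7.3 mOsm/kg

7.3 mOsm/kg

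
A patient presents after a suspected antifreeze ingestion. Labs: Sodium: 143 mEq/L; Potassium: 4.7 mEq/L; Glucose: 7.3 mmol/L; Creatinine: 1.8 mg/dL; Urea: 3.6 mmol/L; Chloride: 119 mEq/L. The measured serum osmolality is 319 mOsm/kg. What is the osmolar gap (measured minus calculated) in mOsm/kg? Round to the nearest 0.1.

Calculated osmolality = 2·Na + glucose + urea
= 2·143 + 7.3 + 3.6
= 286 + 7.30 + 3.60
= 296.9 mOsm/kg ≈ 296.9 mOsm/kg
Osmolar gap = measured − calculated = 319 − 296.9 = 22.1 mOsm/kg

22.1 mOsm/kg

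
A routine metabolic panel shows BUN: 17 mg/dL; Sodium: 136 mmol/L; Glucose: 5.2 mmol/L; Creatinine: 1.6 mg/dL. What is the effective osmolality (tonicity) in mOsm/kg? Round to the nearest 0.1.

277.2 mOsm/kg

Effective osmolality excludes urea (freely permeant across cell membranes):
2·Na + glucose
= 2·136 + 5.2
= 272 + 5.2
= 277.2 mOsm/kg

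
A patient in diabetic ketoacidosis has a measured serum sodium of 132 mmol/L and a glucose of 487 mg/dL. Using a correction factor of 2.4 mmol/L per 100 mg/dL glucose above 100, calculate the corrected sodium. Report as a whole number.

141 mmol/L

Corrected Na = measured Na + 2.4 · (glucose − 100)/100
= 132 + 2.4 · (487 − 100)/100
= 132 + 9.3
= 141.3 mmol/L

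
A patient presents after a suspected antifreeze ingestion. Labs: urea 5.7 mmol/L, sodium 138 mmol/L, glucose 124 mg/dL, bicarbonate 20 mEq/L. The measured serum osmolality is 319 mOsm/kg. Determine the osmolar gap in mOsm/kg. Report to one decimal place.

30.4 mOsm/kg

Calculated osmolality = 2·Na + glucose/18 + urea
= 2·138 + 124/18 + 5.7
= 276 + 6.89 + 5.70
= 288.59 mOsm/kg ≈ 288.6 mOsm/kg
Osmolar gap = measured − calculated = 319 − 288.6 = 30.4 mOsm/kg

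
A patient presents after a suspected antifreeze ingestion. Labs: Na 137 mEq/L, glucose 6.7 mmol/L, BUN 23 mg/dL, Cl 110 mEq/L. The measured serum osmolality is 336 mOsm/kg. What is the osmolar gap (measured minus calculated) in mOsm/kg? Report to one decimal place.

Calculated osmolality = 2·Na + glucose + BUN/2.8
= 2·137 + 6.7 + 23/2.8
= 274 + 6.70 + 8.21
= 288.91 mOsm/kg ≈ 288.9 mOsm/kg
Osmolar gap = measured − calculated = 336 − 288.9 = 47.1 mOsm/kg

47.1 mOsm/kg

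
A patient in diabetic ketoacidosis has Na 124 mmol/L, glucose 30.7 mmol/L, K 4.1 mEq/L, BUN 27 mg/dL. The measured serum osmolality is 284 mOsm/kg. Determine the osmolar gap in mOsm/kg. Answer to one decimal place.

-4.3 mOsm/kg

Calculated osmolality = 2·Na + glucose + BUN/2.8
= 2·124 + 30.7 + 27/2.8
= 248 + 30.70 + 9.64
= 288.34 mOsm/kg ≈ 288.3 mOsm/kg
Osmolar gap = measured − calculated = 284 − 288.3 = -4.3 mOsm/kg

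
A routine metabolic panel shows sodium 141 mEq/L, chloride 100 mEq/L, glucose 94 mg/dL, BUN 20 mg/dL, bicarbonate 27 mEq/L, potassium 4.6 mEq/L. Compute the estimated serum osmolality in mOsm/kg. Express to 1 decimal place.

Calculated osmolality = 2·Na + glucose/18 + BUN/2.8
= 2·141 + 94/18 + 20/2.8
= 282 + 5.22 + 7.14
= 294.36 mOsm/kg

294.4 mOsm/kg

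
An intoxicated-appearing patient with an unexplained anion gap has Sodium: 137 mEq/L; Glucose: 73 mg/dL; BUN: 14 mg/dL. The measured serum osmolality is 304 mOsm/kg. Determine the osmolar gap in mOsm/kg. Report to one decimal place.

20.9 mOsm/kg

Calculated osmolality = 2·Na + glucose/18 + BUN/2.8
= 2·137 + 73/18 + 14/2.8
= 274 + 4.06 + 5
= 283.06 mOsm/kg ≈ 283.1 mOsm/kg
Osmolar gap = measured − calculated = 304 − 283.1 = 20.9 mOsm/kg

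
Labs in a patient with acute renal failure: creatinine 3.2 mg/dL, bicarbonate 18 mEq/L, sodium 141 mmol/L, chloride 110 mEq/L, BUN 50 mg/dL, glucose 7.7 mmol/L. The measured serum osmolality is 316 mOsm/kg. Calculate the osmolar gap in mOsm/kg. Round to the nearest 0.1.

Calculated osmolality = 2·Na + glucose + BUN/2.8
= 2·141 + 7.7 + 50/2.8
= 282 + 7.70 + 17.86
= 307.56 mOsm/kg ≈ 307.6 mOsm/kg
Osmolar gap = measured − calculated = 316 − 307.6 = 8.4 mOsm/kg

8.4 mOsm/kg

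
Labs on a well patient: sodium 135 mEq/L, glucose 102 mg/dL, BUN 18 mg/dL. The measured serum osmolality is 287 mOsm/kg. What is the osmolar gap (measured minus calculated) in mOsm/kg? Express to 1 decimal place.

Calculated osmolality = 2·Na + glucose/18 + BUN/2.8
= 2·135 + 102/18 + 18/2.8
= 270 + 5.67 + 6.43
= 282.1 mOsm/kg ≈ 282.1 mOsm/kg
Osmolar gap = measured − calculated = 287 − 282.1 = 4.9 mOsm/kg

4.9 mOsm/kg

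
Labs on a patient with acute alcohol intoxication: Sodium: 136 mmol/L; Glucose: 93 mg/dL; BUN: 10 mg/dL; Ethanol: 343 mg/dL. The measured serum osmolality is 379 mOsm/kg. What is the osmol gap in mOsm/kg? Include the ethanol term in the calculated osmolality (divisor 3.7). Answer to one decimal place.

5.6 mOsm/kg

Calculated osmolality = 2·Na + glucose/18 + BUN/2.8 + ethanol/3.7
= 2·136 + 93/18 + 10/2.8 + 343/3.7
= 272 + 5.17 + 3.57 + 92.70
= 373.44 mOsm/kg ≈ 373.4 mOsm/kg
Osmolar gap = measured − calculated = 379 − 373.4 = 5.6 mOsm/kg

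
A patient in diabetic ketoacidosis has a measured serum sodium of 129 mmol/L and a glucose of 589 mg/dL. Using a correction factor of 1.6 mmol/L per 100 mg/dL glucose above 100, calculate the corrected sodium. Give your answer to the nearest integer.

Corrected Na = measured Na + 1.6 · (glucose − 100)/100
= 129 + 1.6 · (589 − 100)/100
= 129 + 7.8
= 136.8 mmol/L

137 mmol/L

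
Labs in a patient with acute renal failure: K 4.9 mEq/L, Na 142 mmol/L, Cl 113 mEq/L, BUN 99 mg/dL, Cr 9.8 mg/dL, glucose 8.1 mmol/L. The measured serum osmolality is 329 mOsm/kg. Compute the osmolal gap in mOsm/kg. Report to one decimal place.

1.5 mOsm/kg

Calculated osmolality = 2·Na + glucose + BUN/2.8
= 2·142 + 8.1 + 99/2.8
= 284 + 8.10 + 35.36
= 327.46 mOsm/kg ≈ 327.5 mOsm/kg
Osmolar gap = measured − calculated = 329 − 327.5 = 1.5 mOsm/kg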